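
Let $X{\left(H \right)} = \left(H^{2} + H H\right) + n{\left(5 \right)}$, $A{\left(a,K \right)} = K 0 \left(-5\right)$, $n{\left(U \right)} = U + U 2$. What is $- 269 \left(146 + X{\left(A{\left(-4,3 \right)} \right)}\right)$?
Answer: $-43309$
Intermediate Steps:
$n{\left(U \right)} = 3 U$ ($n{\left(U \right)} = U + 2 U = 3 U$)
$A{\left(a,K \right)} = 0$ ($A{\left(a,K \right)} = 0 \left(-5\right) = 0$)
$X{\left(H \right)} = 15 + 2 H^{2}$ ($X{\left(H \right)} = \left(H^{2} + H H\right) + 3 \cdot 5 = \left(H^{2} + H^{2}\right) + 15 = 2 H^{2} + 15 = 15 + 2 H^{2}$)
$- 269 \left(146 + X{\left(A{\left(-4,3 \right)} \right)}\right) = - 269 \left(146 + \left(15 + 2 \cdot 0^{2}\right)\right) = - 269 \left(146 + \left(15 + 2 \cdot 0\right)\right) = - 269 \left(146 + \left(15 + 0\right)\right) = - 269 \left(146 + 15\right) = \left(-269\right) 161 = -43309$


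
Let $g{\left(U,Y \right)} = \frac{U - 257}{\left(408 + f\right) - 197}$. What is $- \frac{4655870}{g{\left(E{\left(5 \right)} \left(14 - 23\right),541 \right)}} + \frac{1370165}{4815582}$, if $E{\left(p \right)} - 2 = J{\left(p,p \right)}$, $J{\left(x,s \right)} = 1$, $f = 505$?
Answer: $\frac{4013309651456575}{341906322} \approx 1.1738 \cdot 10^{7}$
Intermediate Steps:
$E{\left(p \right)} = 3$ ($E{\left(p \right)} = 2 + 1 = 3$)
$g{\left(U,Y \right)} = - \frac{257}{716} + \frac{U}{716}$ ($g{\left(U,Y \right)} = \frac{U - 257}{\left(408 + 505\right) - 197} = \frac{-257 + U}{913 - 197} = \frac{-257 + U}{716} = \left(-257 + U\right) \frac{1}{716} = - \frac{257}{716} + \frac{U}{716}$)
$- \frac{4655870}{g{\left(E{\left(5 \right)} \left(14 - 23\right),541 \right)}} + \frac{1370165}{4815582} = - \frac{4655870}{- \frac{257}{716} + \frac{3 \left(14 - 23\right)}{716}} + \frac{1370165}{4815582} = - \frac{4655870}{- \frac{257}{716} + \frac{3 \left(-9\right)}{716}} + 1370165 \cdot \frac{1}{4815582} = - \frac{4655870}{- \frac{257}{716} + \frac{1}{716} \left(-27\right)} + \frac{1370165}{4815582} = - \frac{4655870}{- \frac{257}{716} - \frac{27}{716}} + \frac{1370165}{4815582} = - \frac{4655870}{- \frac{71}{179}} + \frac{1370165}{4815582} = \left(-4655870\right) \left(- \frac{179}{71}\right) + \frac{1370165}{4815582} = \frac{833400730}{71} + \frac{1370165}{4815582} = \frac{4013309651456575}{341906322}$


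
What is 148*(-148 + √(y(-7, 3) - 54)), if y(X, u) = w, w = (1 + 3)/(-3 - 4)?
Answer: -21904 + 148*I*√2674/7 ≈ -21904.0 + 1093.3*I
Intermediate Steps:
w = -4/7 (w = 4/(-7) = 4*(-⅐) = -4/7 ≈ -0.57143)
y(X, u) = -4/7
148*(-148 + √(y(-7, 3) - 54)) = 148*(-148 + √(-4/7 - 54)) = 148*(-148 + √(-382/7)) = 148*(-148 + I*√2674/7) = -21904 + 148*I*√2674/7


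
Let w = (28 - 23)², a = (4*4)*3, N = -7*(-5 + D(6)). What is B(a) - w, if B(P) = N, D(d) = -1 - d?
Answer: 59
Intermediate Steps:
N = 84 (N = -7*(-5 + (-1 - 1*6)) = -7*(-5 + (-1 - 6)) = -7*(-5 - 7) = -7*(-12) = 84)
a = 48 (a = 16*3 = 48)
B(P) = 84
w = 25 (w = 5² = 25)
B(a) - w = 84 - 1*25 = 84 - 25 = 59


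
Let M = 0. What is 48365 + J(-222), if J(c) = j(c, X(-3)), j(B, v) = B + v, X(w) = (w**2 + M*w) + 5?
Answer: 48157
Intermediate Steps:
X(w) = 5 + w**2 (X(w) = (w**2 + 0*w) + 5 = (w**2 + 0) + 5 = w**2 + 5 = 5 + w**2)
J(c) = 14 + c (J(c) = c + (5 + (-3)**2) = c + (5 + 9) = c + 14 = 14 + c)
48365 + J(-222) = 48365 + (14 - 222) = 48365 - 208 = 48157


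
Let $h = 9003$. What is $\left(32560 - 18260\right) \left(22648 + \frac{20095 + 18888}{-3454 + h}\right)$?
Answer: $\frac{1797692110500}{5549} \approx 3.2397 \cdot 10^{8}$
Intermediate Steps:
$\left(32560 - 18260\right) \left(22648 + \frac{20095 + 18888}{-3454 + h}\right) = \left(32560 - 18260\right) \left(22648 + \frac{20095 + 18888}{-3454 + 9003}\right) = 14300 \left(22648 + \frac{38983}{5549}\right) = 14300 \cdot \frac{125712735}{5549} = \frac{1797692110500}{5549}$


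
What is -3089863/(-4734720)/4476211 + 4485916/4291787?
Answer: 95072748374348317901/90958441623464759040 ≈ 1.0452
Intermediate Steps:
-3089863/(-4734720)/4476211 + 4485916/4291787 = -3089863*(-1/4734720)*(1/4476211) + 4485916*(1/4291787) = (3089863/4734720)*(1/4476211) + 4485916/4291787 = 3089863/21193605745920 + 4485916/4291787 = 95072748374348317901/90958441623464759040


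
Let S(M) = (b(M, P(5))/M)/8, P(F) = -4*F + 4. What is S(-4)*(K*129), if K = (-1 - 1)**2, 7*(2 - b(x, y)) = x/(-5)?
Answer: -4257/140 ≈ -30.407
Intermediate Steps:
P(F) = 4 - 4*F
b(x, y) = 2 + x/35 (b(x, y) = 2 - x/(7*(-5)) = 2 - x*(-1)/(7*5) = 2 - (-1)*x/35 = 2 + x/35)
K = 4 (K = (-2)**2 = 4)
S(M) = (2 + M/35)/(8*M) (S(M) = ((2 + M/35)/M)/8 = ((2 + M/35)/M)*(1/8) = (2 + M/35)/(8*M))
S(-4)*(K*129) = ((1/280)*(70 - 4)/(-4))*(4*129) = ((1/280)*(-1/4)*66)*516 = -33/560*516 = -4257/140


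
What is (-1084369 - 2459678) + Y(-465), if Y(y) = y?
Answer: -3544512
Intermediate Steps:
(-1084369 - 2459678) + Y(-465) = (-1084369 - 2459678) - 465 = -3544047 - 465 = -3544512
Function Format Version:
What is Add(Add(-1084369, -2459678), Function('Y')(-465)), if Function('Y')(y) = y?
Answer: -3544512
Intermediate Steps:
Add(Add(-1084369, -2459678), Function('Y')(-465)) = Add(Add(-1084369, -2459678), -465) = Add(-3544047, -465) = -3544512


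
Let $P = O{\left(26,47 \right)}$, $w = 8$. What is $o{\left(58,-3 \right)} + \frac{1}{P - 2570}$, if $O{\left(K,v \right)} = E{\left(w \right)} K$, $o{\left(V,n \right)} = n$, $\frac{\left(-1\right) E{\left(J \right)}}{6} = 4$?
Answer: $- \frac{9583}{3194} \approx -3.0003$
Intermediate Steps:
$E{\left(J \right)} = -24$ ($E{\left(J \right)} = \left(-6\right) 4 = -24$)
$O{\left(K,v \right)} = - 24 K$
$P = -624$ ($P = \left(-24\right) 26 = -624$)
$o{\left(58,-3 \right)} + \frac{1}{P - 2570} = -3 + \frac{1}{-624 - 2570} = -3 + \frac{1}{-3194} = -3 - \frac{1}{3194} = - \frac{9583}{3194}$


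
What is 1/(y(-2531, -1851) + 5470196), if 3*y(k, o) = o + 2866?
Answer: 3/16411603 ≈ 1.8280e-7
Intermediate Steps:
y(k, o) = 2866/3 + o/3 (y(k, o) = (o + 2866)/3 = (2866 + o)/3 = 2866/3 + o/3)
1/(y(-2531, -1851) + 5470196) = 1/((2866/3 + (1/3)*(-1851)) + 5470196) = 1/((2866/3 - 617) + 5470196) = 1/(1015/3 + 5470196) = 1/(16411603/3) = 3/16411603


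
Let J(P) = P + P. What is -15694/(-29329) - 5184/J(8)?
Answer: -9486902/29329 ≈ -323.46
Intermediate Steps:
J(P) = 2*P
-15694/(-29329) - 5184/J(8) = -15694/(-29329) - 5184/(2*8) = -15694*(-1/29329) - 5184/16 = 15694/29329 - 5184*1/16 = 15694/29329 - 324 = -9486902/29329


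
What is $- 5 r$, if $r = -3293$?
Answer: $16465$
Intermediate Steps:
$- 5 r = - 5 \left(-3293\right) = \left(-1\right) \left(-16465\right) = 16465$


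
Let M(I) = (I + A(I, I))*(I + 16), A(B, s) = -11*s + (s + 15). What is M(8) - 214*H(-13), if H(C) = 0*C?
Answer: -1368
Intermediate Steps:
A(B, s) = 15 - 10*s (A(B, s) = -11*s + (15 + s) = 15 - 10*s)
M(I) = (15 - 9*I)*(16 + I) (M(I) = (I + (15 - 10*I))*(I + 16) = (15 - 9*I)*(16 + I))
H(C) = 0
M(8) - 214*H(-13) = (240 - 129*8 - 9*8²) - 214*0 = (240 - 1032 - 9*64) - 1*0 = (240 - 1032 - 576) + 0 = -1368 + 0 = -1368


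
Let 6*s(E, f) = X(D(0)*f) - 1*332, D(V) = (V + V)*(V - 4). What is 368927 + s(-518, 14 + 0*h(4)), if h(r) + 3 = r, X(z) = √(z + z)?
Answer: 1106615/3 ≈ 3.6887e+5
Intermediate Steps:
D(V) = 2*V*(-4 + V) (D(V) = (2*V)*(-4 + V) = 2*V*(-4 + V))
X(z) = √2*√z (X(z) = √(2*z) = √2*√z)
h(r) = -3 + r
s(E, f) = -166/3 (s(E, f) = (√2*√((2*0*(-4 + 0))*f) - 1*332)/6 = (√2*√((2*0*(-4))*f) - 332)/6 = (√2*√(0*f) - 332)/6 = (√2*√0 - 332)/6 = (√2*0 - 332)/6 = (0 - 332)/6 = (⅙)*(-332) = -166/3)
368927 + s(-518, 14 + 0*h(4)) = 368927 - 166/3 = 1106615/3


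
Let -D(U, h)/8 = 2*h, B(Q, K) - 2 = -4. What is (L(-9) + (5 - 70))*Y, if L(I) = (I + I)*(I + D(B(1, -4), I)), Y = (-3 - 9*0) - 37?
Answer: 99800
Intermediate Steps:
B(Q, K) = -2 (B(Q, K) = 2 - 4 = -2)
D(U, h) = -16*h
Y = -40 (Y = (-3 + 0) - 37 = -3 - 37 = -40)
L(I) = -30*I² (L(I) = (I + I)*(I - 16*I) = (2*I)*(-15*I) = -30*I²)
(L(-9) + (5 - 70))*Y = (-30*(-9)² + (5 - 70))*(-40) = (-30*81 - 65)*(-40) = (-2430 - 65)*(-40) = -2495*(-40) = 99800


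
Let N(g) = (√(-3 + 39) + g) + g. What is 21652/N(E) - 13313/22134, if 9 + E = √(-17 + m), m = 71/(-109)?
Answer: -576437830/475881 - 5413*I*√52429/1462 ≈ -1211.3 - 847.77*I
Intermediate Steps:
m = -71/109 (m = 71*(-1/109) = -71/109 ≈ -0.65138)
E = -9 + 2*I*√52429/109 (E = -9 + √(-17 - 71/109) = -9 + √(-1924/109) = -9 + 2*I*√52429/109 ≈ -9.0 + 4.2014*I)
N(g) = 6 + 2*g (N(g) = (√36 + g) + g = (6 + g) + g = 6 + 2*g)
21652/N(E) - 13313/22134 = 21652/(6 + 2*(-9 + 2*I*√52429/109)) - 13313/22134 = 21652/(6 + (-18 + 4*I*√52429/109)) - 13313*1/22134 = 21652/(-12 + 4*I*√52429/109) - 13313/22134 = -13313/22134 + 21652/(-12 + 4*I*√52429/109)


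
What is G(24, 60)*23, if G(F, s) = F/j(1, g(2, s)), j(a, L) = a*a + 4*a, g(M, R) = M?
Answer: 552/5 ≈ 110.40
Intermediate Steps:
j(a, L) = a² + 4*a
G(F, s) = F/5 (G(F, s) = F/((1*(4 + 1))) = F/((1*5)) = F/5)
G(24, 60)*23 = ((⅕)*24)*23 = (24/5)*23 = 552/5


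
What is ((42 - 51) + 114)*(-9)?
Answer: -945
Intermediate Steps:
((42 - 51) + 114)*(-9) = (-9 + 114)*(-9) = 105*(-9) = -945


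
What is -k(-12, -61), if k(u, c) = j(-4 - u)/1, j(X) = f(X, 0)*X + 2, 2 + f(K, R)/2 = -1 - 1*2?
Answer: 78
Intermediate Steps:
f(K, R) = -10 (f(K, R) = -4 + 2*(-1 - 1*2) = -4 + 2*(-1 - 2) = -4 + 2*(-3) = -4 - 6 = -10)
j(X) = 2 - 10*X (j(X) = -10*X + 2 = 2 - 10*X)
k(u, c) = 42 + 10*u (k(u, c) = (2 - 10*(-4 - u))/1 = (2 + (40 + 10*u))*1 = (42 + 10*u)*1 = 42 + 10*u)
-k(-12, -61) = -(42 + 10*(-12)) = -(42 - 120) = -1*(-78) = 78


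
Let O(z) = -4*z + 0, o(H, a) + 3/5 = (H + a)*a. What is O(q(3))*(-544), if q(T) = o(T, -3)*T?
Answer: -19584/5 ≈ -3916.8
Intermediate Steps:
o(H, a) = -3/5 + a*(H + a) (o(H, a) = -3/5 + (H + a)*a = -3/5 + a*(H + a))
q(T) = T*(42/5 - 3*T) (q(T) = (-3/5 + (-3)**2 + T*(-3))*T = (-3/5 + 9 - 3*T)*T = (42/5 - 3*T)*T = T*(42/5 - 3*T))
O(z) = -4*z
O(q(3))*(-544) = -12*3*(14 - 5*3)/5*(-544) = -12*3*(14 - 15)/5*(-544) = -12*3*(-1)/5*(-544) = -4*(-9/5)*(-544) = (36/5)*(-544) = -19584/5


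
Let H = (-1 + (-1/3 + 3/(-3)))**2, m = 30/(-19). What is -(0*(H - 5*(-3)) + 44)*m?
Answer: 1320/19 ≈ 69.474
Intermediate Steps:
m = -30/19 (m = 30*(-1/19) = -30/19 ≈ -1.5789)
H = 49/9 (H = (-1 + (-1*1/3 + 3*(-1/3)))**2 = (-1 + (-1/3 - 1))**2 = (-1 - 4/3)**2 = (-7/3)**2 = 49/9 ≈ 5.4444)
-(0*(H - 5*(-3)) + 44)*m = -(0*(49/9 - 5*(-3)) + 44)*(-30)/19 = -(0*(49/9 + 15) + 44)*(-30)/19 = -(0*(184/9) + 44)*(-30)/19 = -(0 + 44)*(-30)/19 = -44*(-30)/19 = -1*(-1320/19) = 1320/19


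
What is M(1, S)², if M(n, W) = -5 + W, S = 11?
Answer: 36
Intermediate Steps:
M(1, S)² = (-5 + 11)² = 6² = 36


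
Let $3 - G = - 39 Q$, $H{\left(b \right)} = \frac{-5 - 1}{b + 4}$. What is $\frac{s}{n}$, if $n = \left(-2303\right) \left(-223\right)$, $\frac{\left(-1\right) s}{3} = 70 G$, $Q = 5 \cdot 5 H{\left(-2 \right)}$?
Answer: $\frac{87660}{73367} \approx 1.1948$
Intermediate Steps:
$H{\left(b \right)} = - \frac{6}{4 + b}$
$Q = -75$ ($Q = 5 \cdot 5 \left(- \frac{6}{4 - 2}\right) = 25 \left(- \frac{6}{2}\right) = 25 \left(\left(-6\right) \frac{1}{2}\right) = 25 \left(-3\right) = -75$)
$G = -2922$ ($G = 3 - \left(-39\right) \left(-75\right) = 3 - 2925 = -2922$)
$s = 613620$ ($s = - 3 \cdot 70 \left(-2922\right) = \left(-3\right) \left(-204540\right) = 613620$)
$n = 513569$
$\frac{s}{n} = \frac{613620}{513569} = 613620 \cdot \frac{1}{513569} = \frac{87660}{73367}$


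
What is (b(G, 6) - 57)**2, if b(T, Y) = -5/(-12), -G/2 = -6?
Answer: 461041/144 ≈ 3201.7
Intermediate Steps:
G = 12 (G = -2*(-6) = 12)
b(T, Y) = 5/12 (b(T, Y) = -5*(-1/12) = 5/12)
(b(G, 6) - 57)**2 = (5/12 - 57)**2 = (-679/12)**2 = 461041/144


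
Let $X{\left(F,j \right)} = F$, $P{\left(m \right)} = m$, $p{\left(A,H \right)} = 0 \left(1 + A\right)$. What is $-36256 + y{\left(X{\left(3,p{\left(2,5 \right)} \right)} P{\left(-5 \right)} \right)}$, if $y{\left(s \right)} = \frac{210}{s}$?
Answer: $-36270$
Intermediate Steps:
$p{\left(A,H \right)} = 0$
$-36256 + y{\left(X{\left(3,p{\left(2,5 \right)} \right)} P{\left(-5 \right)} \right)} = -36256 + \frac{210}{3 \left(-5\right)} = -36256 + \frac{210}{-15} = -36256 + 210 \left(- \frac{1}{15}\right) = -36256 - 14 = -36270$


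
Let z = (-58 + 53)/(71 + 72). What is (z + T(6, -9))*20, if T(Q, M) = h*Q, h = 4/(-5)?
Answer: -13828/143 ≈ -96.699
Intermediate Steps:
h = -⅘ (h = 4*(-⅕) = -⅘ ≈ -0.80000)
z = -5/143 ≈ -0.034965
T(Q, M) = -4*Q/5
(z + T(6, -9))*20 = (-5/143 - ⅘*6)*20 = (-5/143 - 24/5)*20 = -3457/715*20 = -13828/143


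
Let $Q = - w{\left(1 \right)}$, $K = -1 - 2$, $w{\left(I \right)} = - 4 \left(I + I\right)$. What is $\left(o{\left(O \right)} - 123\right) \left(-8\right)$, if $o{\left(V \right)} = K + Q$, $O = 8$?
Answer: $944$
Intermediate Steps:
$w{\left(I \right)} = - 8 I$ ($w{\left(I \right)} = - 4 \cdot 2 I = - 8 I$)
$K = -3$
$Q = 8$ ($Q = - \left(-8\right) 1 = \left(-1\right) \left(-8\right) = 8$)
$o{\left(V \right)} = 5$ ($o{\left(V \right)} = -3 + 8 = 5$)
$\left(o{\left(O \right)} - 123\right) \left(-8\right) = \left(5 - 123\right) \left(-8\right) = \left(-118\right) \left(-8\right) = 944$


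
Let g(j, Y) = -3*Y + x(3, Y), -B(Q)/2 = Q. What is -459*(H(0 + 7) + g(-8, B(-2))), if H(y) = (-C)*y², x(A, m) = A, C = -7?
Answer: -153306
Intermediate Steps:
H(y) = 7*y² (H(y) = (-1*(-7))*y² = 7*y²)
B(Q) = -2*Q
g(j, Y) = 3 - 3*Y (g(j, Y) = -3*Y + 3 = 3 - 3*Y)
-459*(H(0 + 7) + g(-8, B(-2))) = -459*(7*(0 + 7)² + (3 - (-6)*(-2))) = -459*(7*7² + (3 - 3*4)) = -459*(7*49 + (3 - 12)) = -459*(343 - 9) = -459*334 = -153306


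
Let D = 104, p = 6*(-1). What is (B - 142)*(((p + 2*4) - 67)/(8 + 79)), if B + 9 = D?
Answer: 3055/87 ≈ 35.115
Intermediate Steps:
p = -6
B = 95 (B = -9 + 104 = 95)
(B - 142)*(((p + 2*4) - 67)/(8 + 79)) = (95 - 142)*(((-6 + 2*4) - 67)/(8 + 79)) = -47*((-6 + 8) - 67)/87 = -47*(2 - 67)/87 = -(-3055)/87 = -47*(-65/87) = 3055/87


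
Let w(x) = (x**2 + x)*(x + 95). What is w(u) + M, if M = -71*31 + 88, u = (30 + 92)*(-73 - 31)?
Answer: -2027128659121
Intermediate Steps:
u = -12688 (u = 122*(-104) = -12688)
M = -2113 (M = -2201 + 88 = -2113)
w(x) = (95 + x)*(x + x**2) (w(x) = (x + x**2)*(95 + x) = (95 + x)*(x + x**2))
w(u) + M = -12688*(95 + (-12688)**2 + 96*(-12688)) - 2113 = -12688*(95 + 160985344 - 1218048) - 2113 = -12688*159767391 - 2113 = -2027128657008 - 2113 = -2027128659121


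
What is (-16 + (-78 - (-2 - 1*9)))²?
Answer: 6889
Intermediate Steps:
(-16 + (-78 - (-2 - 1*9)))² = (-16 + (-78 - (-2 - 9)))² = (-16 + (-78 - 1*(-11)))² = (-16 + (-78 + 11))² = (-16 - 67)² = (-83)² = 6889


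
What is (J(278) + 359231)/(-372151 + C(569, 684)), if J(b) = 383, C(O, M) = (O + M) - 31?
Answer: -359614/370929 ≈ -0.96950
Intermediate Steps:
C(O, M) = -31 + M + O (C(O, M) = (M + O) - 31 = -31 + M + O)
(J(278) + 359231)/(-372151 + C(569, 684)) = (383 + 359231)/(-372151 + (-31 + 684 + 569)) = 359614/(-372151 + 1222) = 359614/(-370929) = 359614*(-1/370929) = -359614/370929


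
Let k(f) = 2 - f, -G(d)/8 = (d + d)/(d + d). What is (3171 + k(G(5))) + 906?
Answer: 4087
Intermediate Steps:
G(d) = -8 (G(d) = -8*(d + d)/(d + d) = -8*2*d/(2*d) = -8*2*d*1/(2*d) = -8*1 = -8)
(3171 + k(G(5))) + 906 = (3171 + (2 - 1*(-8))) + 906 = (3171 + (2 + 8)) + 906 = (3171 + 10) + 906 = 3181 + 906 = 4087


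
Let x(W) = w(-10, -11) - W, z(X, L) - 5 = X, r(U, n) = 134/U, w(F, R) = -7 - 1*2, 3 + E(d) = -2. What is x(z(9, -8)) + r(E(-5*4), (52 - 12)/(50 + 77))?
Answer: -249/5 ≈ -49.800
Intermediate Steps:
E(d) = -5 (E(d) = -3 - 2 = -5)
w(F, R) = -9 (w(F, R) = -7 - 2 = -9)
z(X, L) = 5 + X
x(W) = -9 - W
x(z(9, -8)) + r(E(-5*4), (52 - 12)/(50 + 77)) = (-9 - (5 + 9)) + 134/(-5) = (-9 - 1*14) + 134*(-⅕) = (-9 - 14) - 134/5 = -23 - 134/5 = -249/5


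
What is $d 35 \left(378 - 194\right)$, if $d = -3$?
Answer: $-19320$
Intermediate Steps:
$d 35 \left(378 - 194\right) = \left(-3\right) 35 \left(378 - 194\right) = \left(-105\right) 184 = -19320$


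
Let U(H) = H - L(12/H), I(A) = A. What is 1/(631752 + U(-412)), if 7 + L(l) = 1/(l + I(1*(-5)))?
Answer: 518/327037849 ≈ 1.5839e-6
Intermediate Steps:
L(l) = -7 + 1/(-5 + l) (L(l) = -7 + 1/(l + 1*(-5)) = -7 + 1/(l - 5) = -7 + 1/(-5 + l))
U(H) = H - (36 - 84/H)/(-5 + 12/H)
1/(631752 + U(-412)) = 1/(631752 + (-84 + 5*(-412)**2 + 24*(-412))/(-12 + 5*(-412))) = 1/(631752 + (-84 + 5*169744 - 9888)/(-12 - 2060)) = 1/(631752 + (-84 + 848720 - 9888)/(-2072)) = 1/(631752 - 1/2072*838748) = 1/(631752 - 209687/518) = 1/(327037849/518) = 518/327037849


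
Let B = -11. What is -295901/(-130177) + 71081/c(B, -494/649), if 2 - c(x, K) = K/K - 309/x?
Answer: -101696046209/38792746 ≈ -2621.5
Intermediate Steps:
c(x, K) = 1 + 309/x (c(x, K) = 2 - (K/K - 309/x) = 2 - (1 - 309/x) = 2 + (-1 + 309/x) = 1 + 309/x)
-295901/(-130177) + 71081/c(B, -494/649) = -295901/(-130177) + 71081/(((309 - 11)/(-11))) = -295901*(-1/130177) + 71081/((-1/11*298)) = 295901/130177 + 71081/(-298/11) = 295901/130177 + 71081*(-11/298) = 295901/130177 - 781891/298 = -101696046209/38792746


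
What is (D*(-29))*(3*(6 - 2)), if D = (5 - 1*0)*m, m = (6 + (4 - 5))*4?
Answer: -34800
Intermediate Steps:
m = 20 (m = (6 - 1)*4 = 5*4 = 20)
D = 100 (D = (5 - 1*0)*20 = (5 + 0)*20 = 5*20 = 100)
(D*(-29))*(3*(6 - 2)) = (100*(-29))*(3*(6 - 2)) = -8700*4 = -2900*12 = -34800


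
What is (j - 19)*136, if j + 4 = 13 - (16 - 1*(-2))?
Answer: -3808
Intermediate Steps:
j = -9 (j = -4 + (13 - (16 - 1*(-2))) = -4 + (13 - (16 + 2)) = -4 + (13 - 1*18) = -4 + (13 - 18) = -4 - 5 = -9)
(j - 19)*136 = (-9 - 19)*136 = -28*136 = -3808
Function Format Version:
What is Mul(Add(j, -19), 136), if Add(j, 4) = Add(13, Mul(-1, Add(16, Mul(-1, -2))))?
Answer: -3808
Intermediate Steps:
j = -9 (j = Add(-4, Add(13, Mul(-1, Add(16, Mul(-1, -2))))) = Add(-4, Add(13, Mul(-1, Add(16, 2)))) = Add(-4, Add(13, Mul(-1, 18))) = Add(-4, Add(13, -18)) = Add(-4, -5) = -9)
Mul(Add(j, -19), 136) = Mul(Add(-9, -19), 136) = Mul(-28, 136) = -3808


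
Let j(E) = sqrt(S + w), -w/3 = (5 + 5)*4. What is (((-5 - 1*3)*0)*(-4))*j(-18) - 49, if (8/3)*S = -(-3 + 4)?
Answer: -49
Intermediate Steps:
w = -120 (w = -3*(5 + 5)*4 = -30*4 = -3*40 = -120)
S = -3/8 (S = 3*(-(-3 + 4))/8 = 3*(-1*1)/8 = (3/8)*(-1) = -3/8 ≈ -0.37500)
j(E) = 3*I*sqrt(214)/4 (j(E) = sqrt(-3/8 - 120) = sqrt(-963/8) = 3*I*sqrt(214)/4)
(((-5 - 1*3)*0)*(-4))*j(-18) - 49 = (((-5 - 1*3)*0)*(-4))*(3*I*sqrt(214)/4) - 49 = (((-5 - 3)*0)*(-4))*(3*I*sqrt(214)/4) - 49 = (-8*0*(-4))*(3*I*sqrt(214)/4) - 49 = (0*(-4))*(3*I*sqrt(214)/4) - 49 = 0*(3*I*sqrt(214)/4) - 49 = 0 - 49 = -49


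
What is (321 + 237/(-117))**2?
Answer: 154753600/1521 ≈ 1.0174e+5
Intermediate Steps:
(321 + 237/(-117))**2 = (321 + 237*(-1/117))**2 = (321 - 79/39)**2 = (12440/39)**2 = 154753600/1521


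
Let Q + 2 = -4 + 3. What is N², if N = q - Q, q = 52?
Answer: 3025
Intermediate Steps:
Q = -3 (Q = -2 + (-4 + 3) = -2 - 1 = -3)
N = 55 (N = 52 - 1*(-3) = 52 + 3 = 55)
N² = 55² = 3025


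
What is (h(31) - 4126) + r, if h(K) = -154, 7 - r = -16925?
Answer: 12652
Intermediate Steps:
r = 16932 (r = 7 - 1*(-16925) = 7 + 16925 = 16932)
(h(31) - 4126) + r = (-154 - 4126) + 16932 = -4280 + 16932 = 12652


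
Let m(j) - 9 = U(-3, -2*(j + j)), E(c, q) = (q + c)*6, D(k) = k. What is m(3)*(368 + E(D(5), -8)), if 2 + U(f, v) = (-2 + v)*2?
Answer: -7350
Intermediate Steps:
U(f, v) = -6 + 2*v (U(f, v) = -2 + (-2 + v)*2 = -2 + (-4 + 2*v) = -6 + 2*v)
E(c, q) = 6*c + 6*q (E(c, q) = (c + q)*6 = 6*c + 6*q)
m(j) = 3 - 8*j (m(j) = 9 + (-6 + 2*(-2*(j + j))) = 9 + (-6 + 2*(-4*j)) = 9 + (-6 - 8*j) = 3 - 8*j)
m(3)*(368 + E(D(5), -8)) = (3 - 8*3)*(368 + (6*5 + 6*(-8))) = (3 - 24)*(368 + (30 - 48)) = -21*(368 - 18) = -21*350 = -7350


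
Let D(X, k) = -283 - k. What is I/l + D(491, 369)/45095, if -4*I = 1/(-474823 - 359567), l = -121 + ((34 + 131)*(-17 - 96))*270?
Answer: -2191004470055323/151538875117696440 ≈ -0.014458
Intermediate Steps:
l = -5034271 (l = -121 + (165*(-113))*270 = -121 - 18645*270 = -121 - 5034150 = -5034271)
I = 1/3337560 (I = -1/(4*(-474823 - 359567)) = -¼/(-834390) = -¼*(-1/834390) = 1/3337560 ≈ 2.9962e-7)
I/l + D(491, 369)/45095 = (1/3337560)/(-5034271) + (-283 - 1*369)/45095 = (1/3337560)*(-1/5034271) + (-283 - 369)*(1/45095) = -1/16802181518760 - 652*1/45095 = -1/16802181518760 - 652/45095 = -2191004470055323/151538875117696440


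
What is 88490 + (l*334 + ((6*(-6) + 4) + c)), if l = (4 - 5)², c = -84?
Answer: 88708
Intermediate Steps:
l = 1 (l = (-1)² = 1)
88490 + (l*334 + ((6*(-6) + 4) + c)) = 88490 + (1*334 + ((6*(-6) + 4) - 84)) = 88490 + (334 + ((-36 + 4) - 84)) = 88490 + (334 + (-32 - 84)) = 88490 + (334 - 116) = 88490 + 218 = 88708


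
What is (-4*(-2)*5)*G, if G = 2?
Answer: 80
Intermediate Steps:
(-4*(-2)*5)*G = (-4*(-2)*5)*2 = (8*5)*2 = 40*2 = 80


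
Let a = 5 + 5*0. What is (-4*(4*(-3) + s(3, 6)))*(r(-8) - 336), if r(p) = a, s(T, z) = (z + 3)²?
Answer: 91356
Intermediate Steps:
s(T, z) = (3 + z)²
a = 5 (a = 5 + 0 = 5)
r(p) = 5
(-4*(4*(-3) + s(3, 6)))*(r(-8) - 336) = (-4*(4*(-3) + (3 + 6)²))*(5 - 336) = -4*(-12 + 9²)*(-331) = -4*(-12 + 81)*(-331) = -4*69*(-331) = -276*(-331) = 91356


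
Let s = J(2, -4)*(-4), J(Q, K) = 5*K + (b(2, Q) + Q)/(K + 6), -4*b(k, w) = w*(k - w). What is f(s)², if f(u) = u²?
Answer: 33362176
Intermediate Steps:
b(k, w) = -w*(k - w)/4
J(Q, K) = 5*K + (Q + Q*(-2 + Q)/4)/(6 + K) (J(Q, K) = 5*K + (Q*(Q - 1*2)/4 + Q)/(K + 6) = 5*K + (Q*(Q - 2)/4 + Q)/(6 + K) = 5*K + (Q*(-2 + Q)/4 + Q)/(6 + K) = 5*K + (Q + Q*(-2 + Q)/4)/(6 + K))
s = 76 (s = ((2² + 2*2 + 20*(-4)² + 120*(-4))/(4*(6 - 4)))*(-4) = ((¼)*(4 + 4 + 20*16 - 480)/2)*(-4) = ((¼)*(½)*(4 + 4 + 320 - 480))*(-4) = ((¼)*(½)*(-152))*(-4) = -19*(-4) = 76)
f(s)² = (76²)² = 5776² = 33362176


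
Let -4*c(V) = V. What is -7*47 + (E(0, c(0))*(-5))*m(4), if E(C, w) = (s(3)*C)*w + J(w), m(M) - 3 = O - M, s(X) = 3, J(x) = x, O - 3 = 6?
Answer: -329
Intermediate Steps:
O = 9 (O = 3 + 6 = 9)
c(V) = -V/4
m(M) = 12 - M (m(M) = 3 + (9 - M) = 12 - M)
E(C, w) = w + 3*C*w (E(C, w) = (3*C)*w + w = 3*C*w + w = w + 3*C*w)
-7*47 + (E(0, c(0))*(-5))*m(4) = -7*47 + (((-1/4*0)*(1 + 3*0))*(-5))*(12 - 1*4) = -329 + ((0*(1 + 0))*(-5))*(12 - 4) = -329 + ((0*1)*(-5))*8 = -329 + (0*(-5))*8 = -329 + 0*8 = -329 + 0 = -329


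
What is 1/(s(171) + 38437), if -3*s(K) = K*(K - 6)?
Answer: 1/29032 ≈ 3.4445e-5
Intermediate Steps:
s(K) = -K*(-6 + K)/3 (s(K) = -K*(K - 6)/3 = -K*(-6 + K)/3)
1/(s(171) + 38437) = 1/((1/3)*171*(6 - 1*171) + 38437) = 1/((1/3)*171*(6 - 171) + 38437) = 1/((1/3)*171*(-165) + 38437) = 1/(-9405 + 38437) = 1/29032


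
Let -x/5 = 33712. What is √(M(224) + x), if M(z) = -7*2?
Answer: I*√168574 ≈ 410.58*I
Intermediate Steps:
M(z) = -14
x = -168560 (x = -5*33712 = -168560)
√(M(224) + x) = √(-14 - 168560) = √(-168574) = I*√168574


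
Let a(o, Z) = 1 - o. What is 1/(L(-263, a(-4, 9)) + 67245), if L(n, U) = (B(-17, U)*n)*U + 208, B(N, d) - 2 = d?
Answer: 1/58248 ≈ 1.7168e-5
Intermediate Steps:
B(N, d) = 2 + d
L(n, U) = 208 + U*n*(2 + U) (L(n, U) = ((2 + U)*n)*U + 208 = (n*(2 + U))*U + 208 = U*n*(2 + U) + 208 = 208 + U*n*(2 + U))
1/(L(-263, a(-4, 9)) + 67245) = 1/((208 + (1 - 1*(-4))*(-263)*(2 + (1 - 1*(-4)))) + 67245) = 1/((208 + (1 + 4)*(-263)*(2 + (1 + 4))) + 67245) = 1/((208 + 5*(-263)*(2 + 5)) + 67245) = 1/((208 + 5*(-263)*7) + 67245) = 1/((208 - 9205) + 67245) = 1/(-8997 + 67245) = 1/58248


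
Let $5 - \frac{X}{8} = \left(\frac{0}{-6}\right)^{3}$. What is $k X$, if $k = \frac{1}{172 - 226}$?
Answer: $- \frac{20}{27} \approx -0.74074$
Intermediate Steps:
$X = 40$ ($X = 40 - 8 \left(\frac{0}{-6}\right)^{3} = 40 - 8 \left(0 \left(- \frac{1}{6}\right)\right)^{3} = 40 - 8 \cdot 0^{3} = 40 - 0 = 40 + 0 = 40$)
$k = - \frac{1}{54}$ ($k = \frac{1}{-54} = - \frac{1}{54} \approx -0.018519$)
$k X = \left(- \frac{1}{54}\right) 40 = - \frac{20}{27}$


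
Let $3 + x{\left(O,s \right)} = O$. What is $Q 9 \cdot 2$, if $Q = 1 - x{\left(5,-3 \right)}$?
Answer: $-18$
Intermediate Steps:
$x{\left(O,s \right)} = -3 + O$
$Q = -1$ ($Q = 1 - \left(-3 + 5\right) = 1 - 2 = -1$)
$Q 9 \cdot 2 = \left(-1\right) 9 \cdot 2 = \left(-9\right) 2 = -18$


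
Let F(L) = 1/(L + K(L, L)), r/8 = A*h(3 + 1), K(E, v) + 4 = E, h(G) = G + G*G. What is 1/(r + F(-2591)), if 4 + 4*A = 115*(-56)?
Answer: -5186/1336743361 ≈ -3.8796e-6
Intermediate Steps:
h(G) = G + G**2
A = -1611 (A = -1 + (115*(-56))/4 = -1 + (1/4)*(-6440) = -1 - 1610 = -1611)
K(E, v) = -4 + E
r = -257760 (r = 8*(-1611*(3 + 1)*(1 + (3 + 1))) = 8*(-6444*(1 + 4)) = 8*(-6444*5) = 8*(-1611*20) = 8*(-32220) = -257760)
F(L) = 1/(-4 + 2*L) (F(L) = 1/(L + (-4 + L)) = 1/(-4 + 2*L))
1/(r + F(-2591)) = 1/(-257760 + 1/(2*(-2 - 2591))) = 1/(-257760 + (1/2)/(-2593)) = 1/(-257760 + (1/2)*(-1/2593)) = 1/(-257760 - 1/5186) = 1/(-1336743361/5186) = -5186/1336743361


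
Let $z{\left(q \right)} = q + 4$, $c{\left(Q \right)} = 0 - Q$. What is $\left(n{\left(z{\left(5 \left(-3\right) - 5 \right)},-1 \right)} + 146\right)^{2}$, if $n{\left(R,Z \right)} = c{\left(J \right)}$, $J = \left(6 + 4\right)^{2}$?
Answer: $2116$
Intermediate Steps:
$J = 100$ ($J = 10^{2} = 100$)
$c{\left(Q \right)} = - Q$
$z{\left(q \right)} = 4 + q$
$n{\left(R,Z \right)} = -100$ ($n{\left(R,Z \right)} = \left(-1\right) 100 = -100$)
$\left(n{\left(z{\left(5 \left(-3\right) - 5 \right)},-1 \right)} + 146\right)^{2} = \left(-100 + 146\right)^{2} = 46^{2} = 2116$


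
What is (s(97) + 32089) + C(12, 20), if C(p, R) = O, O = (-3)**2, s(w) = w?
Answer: 32195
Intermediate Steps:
O = 9
C(p, R) = 9
(s(97) + 32089) + C(12, 20) = (97 + 32089) + 9 = 32186 + 9 = 32195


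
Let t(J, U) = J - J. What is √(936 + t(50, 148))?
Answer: 6*√26 ≈ 30.594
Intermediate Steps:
t(J, U) = 0
√(936 + t(50, 148)) = √(936 + 0) = √936 = 6*√26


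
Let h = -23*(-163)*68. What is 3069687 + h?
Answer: 3324619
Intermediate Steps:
h = 254932 (h = 3749*68 = 254932)
3069687 + h = 3069687 + 254932 = 3324619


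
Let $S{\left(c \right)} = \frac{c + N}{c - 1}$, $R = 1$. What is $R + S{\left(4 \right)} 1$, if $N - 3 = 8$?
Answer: $6$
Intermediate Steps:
$N = 11$ ($N = 3 + 8 = 11$)
$S{\left(c \right)} = \frac{11 + c}{-1 + c}$ ($S{\left(c \right)} = \frac{c + 11}{c - 1} = \frac{11 + c}{-1 + c}$)
$R + S{\left(4 \right)} 1 = 1 + \frac{11 + 4}{-1 + 4} \cdot 1 = 1 + \frac{1}{3} \cdot 15 \cdot 1 = 1 + 5 \cdot 1 = 1 + 5 = 6$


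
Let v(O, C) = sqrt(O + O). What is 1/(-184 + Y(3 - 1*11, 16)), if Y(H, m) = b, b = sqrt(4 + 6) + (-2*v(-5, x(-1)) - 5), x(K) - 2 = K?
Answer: I/(-189*I + sqrt(10)*(2 + I)) ≈ -0.0053748 + 0.00018292*I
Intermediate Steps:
x(K) = 2 + K
v(O, C) = sqrt(2)*sqrt(O) (v(O, C) = sqrt(2*O) = sqrt(2)*sqrt(O))
b = -5 + sqrt(10) - 2*I*sqrt(10) (b = sqrt(4 + 6) + (-2*sqrt(2)*sqrt(-5) - 5) = sqrt(10) + (-2*sqrt(2)*I*sqrt(5) - 5) = sqrt(10) + (-2*I*sqrt(10) - 5) = sqrt(10) + (-5 - 2*I*sqrt(10)) = -5 + sqrt(10) - 2*I*sqrt(10) ≈ -1.8377 - 6.3246*I)
Y(H, m) = -5 + sqrt(10)*(1 - 2*I)
1/(-184 + Y(3 - 1*11, 16)) = 1/(-184 + (-5 + sqrt(10)*(1 - 2*I))) = 1/(-189 + sqrt(10)*(1 - 2*I))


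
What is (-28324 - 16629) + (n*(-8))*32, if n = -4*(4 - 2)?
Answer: -42905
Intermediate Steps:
n = -8 (n = -4*2 = -8)
(-28324 - 16629) + (n*(-8))*32 = (-28324 - 16629) - 8*(-8)*32 = -44953 + 64*32 = -44953 + 2048 = -42905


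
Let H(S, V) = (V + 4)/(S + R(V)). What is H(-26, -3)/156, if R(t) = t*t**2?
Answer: -1/8268 ≈ -0.00012095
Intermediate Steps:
R(t) = t**3
H(S, V) = (4 + V)/(S + V**3) (H(S, V) = (V + 4)/(S + V**3) = (4 + V)/(S + V**3))
H(-26, -3)/156 = ((4 - 3)/(-26 + (-3)**3))/156 = (1/(-26 - 27))*(1/156) = (1/(-53))*(1/156) = -1/53*1*(1/156) = -1/53*1/156 = -1/8268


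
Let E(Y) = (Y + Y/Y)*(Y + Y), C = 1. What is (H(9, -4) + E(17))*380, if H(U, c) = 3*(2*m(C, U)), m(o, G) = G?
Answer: 253080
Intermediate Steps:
E(Y) = 2*Y*(1 + Y) (E(Y) = (Y + 1)*(2*Y) = (1 + Y)*(2*Y) = 2*Y*(1 + Y))
H(U, c) = 6*U (H(U, c) = 3*(2*U) = 6*U)
(H(9, -4) + E(17))*380 = (6*9 + 2*17*(1 + 17))*380 = (54 + 2*17*18)*380 = (54 + 612)*380 = 666*380 = 253080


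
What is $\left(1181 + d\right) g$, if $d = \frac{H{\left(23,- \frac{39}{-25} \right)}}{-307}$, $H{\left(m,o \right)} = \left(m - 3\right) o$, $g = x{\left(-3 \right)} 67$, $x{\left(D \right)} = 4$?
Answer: $\frac{485797972}{1535} \approx 3.1648 \cdot 10^{5}$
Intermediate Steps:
$g = 268$ ($g = 4 \cdot 67 = 268$)
$H{\left(m,o \right)} = o \left(-3 + m\right)$ ($H{\left(m,o \right)} = \left(-3 + m\right) o = o \left(-3 + m\right)$)
$d = - \frac{156}{1535}$ ($d = \frac{- \frac{39}{-25} \left(-3 + 23\right)}{-307} = \left(-39\right) \left(- \frac{1}{25}\right) 20 \left(- \frac{1}{307}\right) = \frac{39}{25} \cdot 20 \left(- \frac{1}{307}\right) = \frac{156}{5} \left(- \frac{1}{307}\right) = - \frac{156}{1535} \approx -0.10163$)
$\left(1181 + d\right) g = \left(1181 - \frac{156}{1535}\right) 268 = \frac{1812679}{1535} \cdot 268 = \frac{485797972}{1535}$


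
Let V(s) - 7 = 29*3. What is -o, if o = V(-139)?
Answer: -94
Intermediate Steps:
V(s) = 94 (V(s) = 7 + 29*3 = 7 + 87 = 94)
o = 94
-o = -1*94 = -94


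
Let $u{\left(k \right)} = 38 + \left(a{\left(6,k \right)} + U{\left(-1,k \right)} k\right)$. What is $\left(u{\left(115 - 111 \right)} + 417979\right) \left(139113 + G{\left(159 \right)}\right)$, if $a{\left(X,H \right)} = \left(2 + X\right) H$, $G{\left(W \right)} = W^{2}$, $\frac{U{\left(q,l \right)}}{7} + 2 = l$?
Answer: $68733953370$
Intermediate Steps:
$U{\left(q,l \right)} = -14 + 7 l$
$a{\left(X,H \right)} = H \left(2 + X\right)$
$u{\left(k \right)} = 38 + 8 k + k \left(-14 + 7 k\right)$ ($u{\left(k \right)} = 38 + \left(k \left(2 + 6\right) + \left(-14 + 7 k\right) k\right) = 38 + \left(k 8 + k \left(-14 + 7 k\right)\right) = 38 + \left(8 k + k \left(-14 + 7 k\right)\right) = 38 + 8 k + k \left(-14 + 7 k\right)$)
$\left(u{\left(115 - 111 \right)} + 417979\right) \left(139113 + G{\left(159 \right)}\right) = \left(\left(38 - 6 \left(115 - 111\right) + 7 \left(115 - 111\right)^{2}\right) + 417979\right) \left(139113 + 159^{2}\right) = \left(\left(38 - 24 + 7 \cdot 4^{2}\right) + 417979\right) \left(139113 + 25281\right) = \left(\left(38 - 24 + 7 \cdot 16\right) + 417979\right) 164394 = \left(\left(38 - 24 + 112\right) + 417979\right) 164394 = \left(126 + 417979\right) 164394 = 418105 \cdot 164394 = 68733953370$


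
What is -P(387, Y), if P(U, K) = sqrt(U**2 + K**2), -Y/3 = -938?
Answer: -3*sqrt(896485) ≈ -2840.5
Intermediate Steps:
Y = 2814 (Y = -3*(-938) = 2814)
P(U, K) = sqrt(K**2 + U**2)
-P(387, Y) = -sqrt(2814**2 + 387**2) = -sqrt(7918596 + 149769) = -sqrt(8068365) = -3*sqrt(896485)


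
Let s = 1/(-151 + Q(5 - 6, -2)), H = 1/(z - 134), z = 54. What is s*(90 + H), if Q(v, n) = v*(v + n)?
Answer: -7199/11840 ≈ -0.60802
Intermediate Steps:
H = -1/80 (H = 1/(54 - 134) = 1/(-80) = -1/80 ≈ -0.012500)
Q(v, n) = v*(n + v)
s = -1/148 (s = 1/(-151 + (5 - 6)*(-2 + (5 - 6))) = 1/(-151 - (-2 - 1)) = 1/(-151 - 1*(-3)) = 1/(-151 + 3) = 1/(-148) = -1/148 ≈ -0.0067568)
s*(90 + H) = -(90 - 1/80)/148 = -1/148*7199/80 = -7199/11840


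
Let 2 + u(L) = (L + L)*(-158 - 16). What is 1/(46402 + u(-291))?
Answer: 1/147668 ≈ 6.7719e-6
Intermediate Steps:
u(L) = -2 - 348*L (u(L) = -2 + (L + L)*(-158 - 16) = -2 + (2*L)*(-174) = -2 - 348*L)
1/(46402 + u(-291)) = 1/(46402 + (-2 - 348*(-291))) = 1/(46402 + (-2 + 101268)) = 1/(46402 + 101266) = 1/147668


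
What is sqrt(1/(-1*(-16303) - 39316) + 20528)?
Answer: sqrt(1207954576691)/7671 ≈ 143.28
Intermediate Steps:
sqrt(1/(-1*(-16303) - 39316) + 20528) = sqrt(1/(16303 - 39316) + 20528) = sqrt(1/(-23013) + 20528) = sqrt(-1/23013 + 20528) = sqrt(472410863/23013) = sqrt(1207954576691)/7671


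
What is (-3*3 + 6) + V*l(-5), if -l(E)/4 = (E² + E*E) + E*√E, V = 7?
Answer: -1403 + 140*I*√5 ≈ -1403.0 + 313.05*I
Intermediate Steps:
l(E) = -8*E² - 4*E^(3/2) (l(E) = -4*((E² + E*E) + E*√E) = -4*((E² + E²) + E^(3/2)) = -4*(2*E² + E^(3/2)) = -4*(E^(3/2) + 2*E²) = -8*E² - 4*E^(3/2))
(-3*3 + 6) + V*l(-5) = (-3*3 + 6) + 7*(-8*(-5)² - (-20)*I*√5) = (-9 + 6) + 7*(-8*25 - (-20)*I*√5) = -3 + 7*(-200 + 20*I*√5) = -3 + (-1400 + 140*I*√5) = -1403 + 140*I*√5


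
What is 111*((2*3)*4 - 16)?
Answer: 888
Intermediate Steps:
111*((2*3)*4 - 16) = 111*(6*4 - 16) = 111*(24 - 16) = 111*8 = 888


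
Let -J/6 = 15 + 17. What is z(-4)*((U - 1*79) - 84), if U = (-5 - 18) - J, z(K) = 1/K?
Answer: -3/2 ≈ -1.5000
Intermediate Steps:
J = -192 (J = -6*(15 + 17) = -6*32 = -192)
U = 169 (U = (-5 - 18) - 1*(-192) = -23 + 192 = 169)
z(-4)*((U - 1*79) - 84) = ((169 - 1*79) - 84)/(-4) = -((169 - 79) - 84)/4 = -(90 - 84)/4 = -¼*6 = -3/2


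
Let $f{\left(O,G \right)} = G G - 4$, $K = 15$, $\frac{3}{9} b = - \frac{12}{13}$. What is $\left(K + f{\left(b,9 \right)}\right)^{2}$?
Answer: $8464$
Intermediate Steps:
$b = - \frac{36}{13}$ ($b = 3 \left(- \frac{12}{13}\right) = - \frac{36}{13} \approx -2.7692$)
$f{\left(O,G \right)} = -4 + G^{2}$ ($f{\left(O,G \right)} = G^{2} - 4 = -4 + G^{2}$)
$\left(K + f{\left(b,9 \right)}\right)^{2} = \left(15 - \left(4 - 9^{2}\right)\right)^{2} = \left(15 + \left(-4 + 81\right)\right)^{2} = \left(15 + 77\right)^{2} = 92^{2} = 8464$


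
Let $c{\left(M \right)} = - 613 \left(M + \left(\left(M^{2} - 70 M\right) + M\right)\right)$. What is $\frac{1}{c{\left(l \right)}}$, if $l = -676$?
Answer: $- \frac{1}{308304672} \approx -3.2435 \cdot 10^{-9}$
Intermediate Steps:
$c{\left(M \right)} = - 613 M^{2} + 41684 M$ ($c{\left(M \right)} = - 613 \left(M + \left(M^{2} - 69 M\right)\right) = - 613 \left(M^{2} - 68 M\right) = - 613 M^{2} + 41684 M$)
$\frac{1}{c{\left(l \right)}} = \frac{1}{613 \left(-676\right) \left(68 - -676\right)} = \frac{1}{613 \left(-676\right) \left(68 + 676\right)} = \frac{1}{613 \left(-676\right) 744} = \frac{1}{-308304672} = - \frac{1}{308304672}$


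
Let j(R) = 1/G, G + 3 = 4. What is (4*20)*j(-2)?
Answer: 80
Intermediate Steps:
G = 1 (G = -3 + 4 = 1)
j(R) = 1 (j(R) = 1/1 = 1)
(4*20)*j(-2) = (4*20)*1 = 80*1 = 80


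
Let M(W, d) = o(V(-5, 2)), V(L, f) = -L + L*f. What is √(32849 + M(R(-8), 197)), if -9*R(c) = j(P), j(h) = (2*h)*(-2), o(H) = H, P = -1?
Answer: 2*√8211 ≈ 181.23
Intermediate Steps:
j(h) = -4*h
R(c) = -4/9 (R(c) = -(-4)*(-1)/9 = -⅑*4 = -4/9)
M(W, d) = -5 (M(W, d) = -5*(-1 + 2) = -5*1 = -5)
√(32849 + M(R(-8), 197)) = √(32849 - 5) = √32844 = 2*√8211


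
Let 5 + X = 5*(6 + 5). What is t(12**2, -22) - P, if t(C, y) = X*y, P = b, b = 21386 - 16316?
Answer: -6170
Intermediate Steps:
b = 5070
P = 5070
X = 50 (X = -5 + 5*(6 + 5) = -5 + 5*11 = -5 + 55 = 50)
t(C, y) = 50*y
t(12**2, -22) - P = 50*(-22) - 1*5070 = -1100 - 5070 = -6170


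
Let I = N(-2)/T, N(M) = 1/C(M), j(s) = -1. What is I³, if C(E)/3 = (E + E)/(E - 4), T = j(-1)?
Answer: -⅛ ≈ -0.12500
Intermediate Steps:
T = -1
C(E) = 6*E/(-4 + E) (C(E) = 3*((E + E)/(E - 4)) = 3*((2*E)/(-4 + E)) = 3*(2*E/(-4 + E)) = 6*E/(-4 + E))
N(M) = (-4 + M)/(6*M) (N(M) = 1/(6*M/(-4 + M)) = (-4 + M)/(6*M))
I = -½ (I = ((⅙)*(-4 - 2)/(-2))/(-1) = ((⅙)*(-½)*(-6))*(-1) = (½)*(-1) = -½ ≈ -0.50000)
I³ = (-½)³ = -⅛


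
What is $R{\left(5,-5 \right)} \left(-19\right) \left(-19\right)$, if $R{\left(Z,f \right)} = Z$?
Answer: $1805$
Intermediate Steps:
$R{\left(5,-5 \right)} \left(-19\right) \left(-19\right) = 5 \left(-19\right) \left(-19\right) = \left(-95\right) \left(-19\right) = 1805$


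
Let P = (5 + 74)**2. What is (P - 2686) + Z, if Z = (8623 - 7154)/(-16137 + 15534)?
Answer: 2142196/603 ≈ 3552.6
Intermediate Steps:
P = 6241 (P = 79**2 = 6241)
Z = -1469/603 (Z = 1469/(-603) = 1469*(-1/603) = -1469/603 ≈ -2.4362)
(P - 2686) + Z = (6241 - 2686) - 1469/603 = 3555 - 1469/603 = 2142196/603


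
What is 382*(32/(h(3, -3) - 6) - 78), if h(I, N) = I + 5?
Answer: -23684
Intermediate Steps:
h(I, N) = 5 + I
382*(32/(h(3, -3) - 6) - 78) = 382*(32/((5 + 3) - 6) - 78) = 382*(32/(8 - 6) - 78) = 382*(32/2 - 78) = 382*(32*(1/2) - 78) = 382*(16 - 78) = 382*(-62) = -23684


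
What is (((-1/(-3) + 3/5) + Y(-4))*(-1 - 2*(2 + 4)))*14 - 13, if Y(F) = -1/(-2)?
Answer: -4108/15 ≈ -273.87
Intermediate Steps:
Y(F) = ½ (Y(F) = -1*(-½) = ½)
(((-1/(-3) + 3/5) + Y(-4))*(-1 - 2*(2 + 4)))*14 - 13 = (((-1/(-3) + 3/5) + ½)*(-1 - 2*(2 + 4)))*14 - 13 = (((-1*(-⅓) + 3*(⅕)) + ½)*(-1 - 2*6))*14 - 13 = (((⅓ + ⅗) + ½)*(-1 - 12))*14 - 13 = ((14/15 + ½)*(-13))*14 - 13 = ((43/30)*(-13))*14 - 13 = -559/30*14 - 13 = -3913/15 - 13 = -4108/15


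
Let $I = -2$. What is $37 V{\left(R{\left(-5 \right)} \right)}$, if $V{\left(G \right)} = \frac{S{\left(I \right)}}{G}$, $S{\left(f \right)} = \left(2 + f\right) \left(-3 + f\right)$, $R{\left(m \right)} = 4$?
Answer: $0$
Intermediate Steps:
$S{\left(f \right)} = \left(-3 + f\right) \left(2 + f\right)$
$V{\left(G \right)} = 0$ ($V{\left(G \right)} = \frac{-6 + \left(-2\right)^{2} - -2}{G} = \frac{-6 + 4 + 2}{G} = \frac{0}{G} = 0$)
$37 V{\left(R{\left(-5 \right)} \right)} = 37 \cdot 0 = 0$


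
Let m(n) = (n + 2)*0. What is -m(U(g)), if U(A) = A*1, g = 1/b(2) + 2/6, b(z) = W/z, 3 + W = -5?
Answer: 0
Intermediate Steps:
W = -8 (W = -3 - 5 = -8)
b(z) = -8/z
g = 1/12 (g = 1/(-8/2) + 2/6 = 1/(-8*½) + 2*(⅙) = 1/(-4) + ⅓ = 1*(-¼) + ⅓ = -¼ + ⅓ = 1/12 ≈ 0.083333)
U(A) = A
m(n) = 0 (m(n) = (2 + n)*0 = 0)
-m(U(g)) = -1*0 = 0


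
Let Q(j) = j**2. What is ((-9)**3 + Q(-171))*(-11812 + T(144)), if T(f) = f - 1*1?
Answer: -332706528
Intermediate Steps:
T(f) = -1 + f (T(f) = f - 1 = -1 + f)
((-9)**3 + Q(-171))*(-11812 + T(144)) = ((-9)**3 + (-171)**2)*(-11812 + (-1 + 144)) = (-729 + 29241)*(-11812 + 143) = 28512*(-11669) = -332706528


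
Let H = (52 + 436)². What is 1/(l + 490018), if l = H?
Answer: 1/728162 ≈ 1.3733e-6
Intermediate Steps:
H = 238144 (H = 488² = 238144)
l = 238144
1/(l + 490018) = 1/(238144 + 490018) = 1/728162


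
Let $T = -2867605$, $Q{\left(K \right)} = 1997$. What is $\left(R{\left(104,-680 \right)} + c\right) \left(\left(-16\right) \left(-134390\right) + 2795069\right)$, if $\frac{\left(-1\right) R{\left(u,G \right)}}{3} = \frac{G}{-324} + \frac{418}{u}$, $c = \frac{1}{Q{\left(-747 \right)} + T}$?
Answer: $- \frac{91295168890823101}{1005828408} \approx -9.0766 \cdot 10^{7}$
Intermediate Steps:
$c = - \frac{1}{2865608}$ ($c = \frac{1}{1997 - 2867605} = \frac{1}{-2865608} = - \frac{1}{2865608} \approx -3.4897 \cdot 10^{-7}$)
$R{\left(u,G \right)} = - \frac{1254}{u} + \frac{G}{108}$ ($R{\left(u,G \right)} = - 3 \left(\frac{G}{-324} + \frac{418}{u}\right) = - 3 \left(G \left(- \frac{1}{324}\right) + \frac{418}{u}\right) = - 3 \left(- \frac{G}{324} + \frac{418}{u}\right) = - 3 \left(\frac{418}{u} - \frac{G}{324}\right) = - \frac{1254}{u} + \frac{G}{108}$)
$\left(R{\left(104,-680 \right)} + c\right) \left(\left(-16\right) \left(-134390\right) + 2795069\right) = \left(\left(- \frac{1254}{104} + \frac{1}{108} \left(-680\right)\right) - \frac{1}{2865608}\right) \left(\left(-16\right) \left(-134390\right) + 2795069\right) = \left(\left(\left(-1254\right) \frac{1}{104} - \frac{170}{27}\right) - \frac{1}{2865608}\right) \left(2150240 + 2795069\right) = \left(\left(- \frac{627}{52} - \frac{170}{27}\right) - \frac{1}{2865608}\right) 4945309 = \left(- \frac{25769}{1404} - \frac{1}{2865608}\right) 4945309 = \left(- \frac{18460963489}{1005828408}\right) 4945309 = - \frac{91295168890823101}{1005828408}$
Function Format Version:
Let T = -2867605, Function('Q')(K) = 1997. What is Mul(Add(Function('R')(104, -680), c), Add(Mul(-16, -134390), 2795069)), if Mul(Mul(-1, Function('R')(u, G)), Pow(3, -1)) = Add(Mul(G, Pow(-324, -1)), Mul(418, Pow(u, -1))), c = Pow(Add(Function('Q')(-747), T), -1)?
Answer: Rational(-91295168890823101, 1005828408) ≈ -9.0766e+7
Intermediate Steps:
c = Rational(-1, 2865608) (c = Pow(Add(1997, -2867605), -1) = Pow(-2865608, -1) = Rational(-1, 2865608) ≈ -3.4897e-7)
Function('R')(u, G) = Add(Mul(-1254, Pow(u, -1)), Mul(Rational(1, 108), G)) (Function('R')(u, G) = Mul(-3, Add(Mul(G, Pow(-324, -1)), Mul(418, Pow(u, -1)))) = Mul(-3, Add(Mul(G, Rational(-1, 324)), Mul(418, Pow(u, -1)))) = Mul(-3, Add(Mul(Rational(-1, 324), G), Mul(418, Pow(u, -1)))) = Mul(-3, Add(Mul(418, Pow(u, -1)), Mul(Rational(-1, 324), G))) = Add(Mul(-1254, Pow(u, -1)), Mul(Rational(1, 108), G)))
Mul(Add(Function('R')(104, -680), c), Add(Mul(-16, -134390), 2795069)) = Mul(Add(Add(Mul(-1254, Pow(104, -1)), Mul(Rational(1, 108), -680)), Rational(-1, 2865608)), Add(Mul(-16, -134390), 2795069)) = Mul(Add(Add(Mul(-1254, Rational(1, 104)), Rational(-170, 27)), Rational(-1, 2865608)), Add(2150240, 2795069)) = Mul(Add(Add(Rational(-627, 52), Rational(-170, 27)), Rational(-1, 2865608)), 4945309) = Mul(Add(Rational(-25769, 1404), Rational(-1, 2865608)), 4945309) = Mul(Rational(-18460963489, 1005828408), 4945309) = Rational(-91295168890823101, 1005828408)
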